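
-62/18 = -31/9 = -3.44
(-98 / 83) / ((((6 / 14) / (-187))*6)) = 64141 / 747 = 85.86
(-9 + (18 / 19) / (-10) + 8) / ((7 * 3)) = -104 / 1995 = -0.05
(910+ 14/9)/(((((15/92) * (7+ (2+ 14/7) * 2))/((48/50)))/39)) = 78495872/5625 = 13954.82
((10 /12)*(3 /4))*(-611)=-3055 /8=-381.88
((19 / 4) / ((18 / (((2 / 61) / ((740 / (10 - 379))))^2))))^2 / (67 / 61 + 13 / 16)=82628077401 / 31734760770398600000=0.00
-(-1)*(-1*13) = -13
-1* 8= -8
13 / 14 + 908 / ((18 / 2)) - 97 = 607 / 126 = 4.82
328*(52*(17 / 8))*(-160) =-5799040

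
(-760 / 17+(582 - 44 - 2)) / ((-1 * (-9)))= 928 / 17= 54.59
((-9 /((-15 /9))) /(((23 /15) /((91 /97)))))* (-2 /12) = -2457 /4462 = -0.55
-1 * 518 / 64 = -259 / 32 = -8.09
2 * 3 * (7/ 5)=42/ 5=8.40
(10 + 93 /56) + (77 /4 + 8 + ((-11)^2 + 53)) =11923 /56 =212.91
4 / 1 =4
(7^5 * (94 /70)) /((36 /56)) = 1579858 /45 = 35107.96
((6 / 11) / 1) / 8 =3 / 44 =0.07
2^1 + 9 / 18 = 5 / 2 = 2.50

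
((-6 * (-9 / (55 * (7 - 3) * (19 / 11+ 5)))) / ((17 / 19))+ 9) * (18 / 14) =1023597 / 88060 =11.62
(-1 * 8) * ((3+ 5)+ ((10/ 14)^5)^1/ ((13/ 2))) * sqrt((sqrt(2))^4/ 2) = -14033424 * sqrt(2)/ 218491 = -90.83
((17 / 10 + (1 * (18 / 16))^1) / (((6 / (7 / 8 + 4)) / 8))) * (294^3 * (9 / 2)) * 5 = 41996810583 / 4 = 10499202645.75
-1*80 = -80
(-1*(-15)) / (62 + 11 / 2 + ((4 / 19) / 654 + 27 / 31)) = 5778090 / 26337031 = 0.22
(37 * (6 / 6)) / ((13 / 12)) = 444 / 13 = 34.15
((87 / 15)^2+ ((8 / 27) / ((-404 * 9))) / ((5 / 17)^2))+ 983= 124756862 / 122715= 1016.64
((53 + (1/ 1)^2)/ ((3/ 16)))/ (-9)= -32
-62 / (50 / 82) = -2542 / 25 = -101.68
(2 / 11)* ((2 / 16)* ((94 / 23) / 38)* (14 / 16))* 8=329 / 19228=0.02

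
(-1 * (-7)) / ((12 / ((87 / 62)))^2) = 5887 / 61504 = 0.10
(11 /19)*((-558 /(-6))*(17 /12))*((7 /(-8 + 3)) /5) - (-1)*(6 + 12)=-6379 /1900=-3.36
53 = 53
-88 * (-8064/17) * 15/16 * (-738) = -490976640/17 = -28880978.82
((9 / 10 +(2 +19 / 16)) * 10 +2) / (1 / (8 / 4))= 343 / 4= 85.75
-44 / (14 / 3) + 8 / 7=-58 / 7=-8.29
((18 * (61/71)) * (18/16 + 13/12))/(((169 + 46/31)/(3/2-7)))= -3307359/3001880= -1.10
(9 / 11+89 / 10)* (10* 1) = 1069 / 11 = 97.18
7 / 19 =0.37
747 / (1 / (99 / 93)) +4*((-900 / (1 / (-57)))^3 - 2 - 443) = 16740706427969471 / 31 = 540022787999015.19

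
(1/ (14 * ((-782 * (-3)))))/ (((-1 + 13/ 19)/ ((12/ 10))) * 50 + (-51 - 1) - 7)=-19/ 45029124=-0.00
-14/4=-7/2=-3.50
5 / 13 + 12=161 / 13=12.38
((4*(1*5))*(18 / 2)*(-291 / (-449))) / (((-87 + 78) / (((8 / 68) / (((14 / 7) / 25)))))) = -145500 / 7633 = -19.06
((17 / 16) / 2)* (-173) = -2941 / 32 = -91.91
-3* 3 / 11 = -0.82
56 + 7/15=56.47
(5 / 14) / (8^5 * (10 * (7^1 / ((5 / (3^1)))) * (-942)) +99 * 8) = -1 / 3630010608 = -0.00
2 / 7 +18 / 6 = 23 / 7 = 3.29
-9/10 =-0.90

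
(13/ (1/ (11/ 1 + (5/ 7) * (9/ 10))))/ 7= 2119/ 98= 21.62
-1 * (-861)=861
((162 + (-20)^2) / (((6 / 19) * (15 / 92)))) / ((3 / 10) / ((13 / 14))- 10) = -6385444 / 5661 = -1127.97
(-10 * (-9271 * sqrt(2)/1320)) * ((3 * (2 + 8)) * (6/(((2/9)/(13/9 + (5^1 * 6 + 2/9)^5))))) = 69014624671468375 * sqrt(2)/48114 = 2028545084850.13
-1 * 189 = -189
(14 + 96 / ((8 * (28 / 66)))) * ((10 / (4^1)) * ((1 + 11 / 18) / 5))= 2146 / 63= 34.06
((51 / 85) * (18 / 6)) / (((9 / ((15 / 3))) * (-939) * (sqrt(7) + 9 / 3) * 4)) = -1 / 2504 + sqrt(7) / 7512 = -0.00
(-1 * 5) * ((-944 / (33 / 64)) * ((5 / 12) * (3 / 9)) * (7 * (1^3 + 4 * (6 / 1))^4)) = 1032500000000 / 297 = 3476430976.43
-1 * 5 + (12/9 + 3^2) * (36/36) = 16/3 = 5.33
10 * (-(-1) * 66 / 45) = 44 / 3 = 14.67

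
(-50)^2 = 2500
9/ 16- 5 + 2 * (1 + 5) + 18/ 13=8.95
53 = 53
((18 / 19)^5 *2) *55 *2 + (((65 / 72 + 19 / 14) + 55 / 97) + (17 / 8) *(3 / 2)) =173.90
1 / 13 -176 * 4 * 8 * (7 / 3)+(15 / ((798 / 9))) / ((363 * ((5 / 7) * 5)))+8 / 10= -2356372901 / 179322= -13140.46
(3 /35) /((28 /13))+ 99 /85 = 20067 /16660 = 1.20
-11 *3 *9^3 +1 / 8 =-192455 / 8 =-24056.88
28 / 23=1.22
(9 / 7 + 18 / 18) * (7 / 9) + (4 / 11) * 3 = 284 / 99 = 2.87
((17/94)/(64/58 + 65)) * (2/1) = 0.01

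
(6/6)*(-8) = -8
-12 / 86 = -6 / 43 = -0.14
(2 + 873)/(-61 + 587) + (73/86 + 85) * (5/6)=3311465/45236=73.20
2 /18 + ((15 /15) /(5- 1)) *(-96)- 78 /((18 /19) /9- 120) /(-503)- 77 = -100.89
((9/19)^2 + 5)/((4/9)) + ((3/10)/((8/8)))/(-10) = 423267/36100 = 11.72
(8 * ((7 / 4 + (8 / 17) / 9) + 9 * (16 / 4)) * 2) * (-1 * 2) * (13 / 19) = -2406040 / 2907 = -827.67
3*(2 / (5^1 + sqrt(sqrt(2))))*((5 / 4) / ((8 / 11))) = -4125*2^(1 / 4) / 9968 - 165*2^(3 / 4) / 9968 + 825*sqrt(2) / 9968 + 20625 / 9968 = 1.67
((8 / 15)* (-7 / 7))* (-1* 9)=24 / 5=4.80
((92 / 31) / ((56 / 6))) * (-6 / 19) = -414 / 4123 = -0.10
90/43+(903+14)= 39521/43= 919.09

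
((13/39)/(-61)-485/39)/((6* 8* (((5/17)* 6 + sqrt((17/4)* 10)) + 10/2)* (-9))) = 1928803/32287788-1425637* sqrt(170)/322877880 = 0.00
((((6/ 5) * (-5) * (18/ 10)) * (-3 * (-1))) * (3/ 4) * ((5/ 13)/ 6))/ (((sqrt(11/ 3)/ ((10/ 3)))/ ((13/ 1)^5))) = -3855735 * sqrt(33)/ 22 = -1006795.97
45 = 45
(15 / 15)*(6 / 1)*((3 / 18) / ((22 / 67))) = 67 / 22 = 3.05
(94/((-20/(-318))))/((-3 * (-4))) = 2491/20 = 124.55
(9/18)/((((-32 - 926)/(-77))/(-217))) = -16709/1916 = -8.72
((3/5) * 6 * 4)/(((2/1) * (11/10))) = 72/11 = 6.55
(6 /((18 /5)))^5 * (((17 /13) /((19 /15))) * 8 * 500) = 1062500000 /20007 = 53106.41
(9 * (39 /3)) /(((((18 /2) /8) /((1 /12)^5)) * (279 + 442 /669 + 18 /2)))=2899 /2002205952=0.00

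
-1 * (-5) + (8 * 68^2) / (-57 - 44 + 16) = -2151 / 5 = -430.20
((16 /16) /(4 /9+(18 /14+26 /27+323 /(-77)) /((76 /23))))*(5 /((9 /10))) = -62700 /1631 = -38.44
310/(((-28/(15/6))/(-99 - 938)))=803675/28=28702.68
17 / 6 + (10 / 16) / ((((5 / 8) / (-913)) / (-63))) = 57521.83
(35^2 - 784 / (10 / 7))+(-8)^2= 3701 / 5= 740.20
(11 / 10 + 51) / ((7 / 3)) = 1563 / 70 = 22.33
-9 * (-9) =81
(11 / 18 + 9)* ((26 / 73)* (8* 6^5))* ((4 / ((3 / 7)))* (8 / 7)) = 165814272 / 73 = 2271428.38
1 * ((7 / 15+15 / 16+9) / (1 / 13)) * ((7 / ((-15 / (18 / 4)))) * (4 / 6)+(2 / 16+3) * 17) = 67161809 / 9600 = 6996.02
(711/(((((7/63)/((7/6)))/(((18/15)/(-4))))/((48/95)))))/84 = -13.47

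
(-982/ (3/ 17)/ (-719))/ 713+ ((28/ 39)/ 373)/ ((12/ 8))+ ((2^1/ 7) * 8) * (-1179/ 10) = -269.47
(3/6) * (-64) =-32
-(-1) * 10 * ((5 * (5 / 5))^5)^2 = 97656250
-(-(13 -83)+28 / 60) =-1057 / 15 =-70.47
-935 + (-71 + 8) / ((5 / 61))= -8518 / 5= -1703.60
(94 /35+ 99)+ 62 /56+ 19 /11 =160961 /1540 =104.52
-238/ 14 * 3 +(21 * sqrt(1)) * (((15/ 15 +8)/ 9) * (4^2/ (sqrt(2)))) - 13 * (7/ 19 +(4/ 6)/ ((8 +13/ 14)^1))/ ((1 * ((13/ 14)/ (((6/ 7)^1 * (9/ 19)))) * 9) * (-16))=-9202343/ 180500 +168 * sqrt(2)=186.61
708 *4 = 2832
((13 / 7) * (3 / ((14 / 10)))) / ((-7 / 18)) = -3510 / 343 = -10.23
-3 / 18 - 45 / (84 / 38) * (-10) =8543 / 42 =203.40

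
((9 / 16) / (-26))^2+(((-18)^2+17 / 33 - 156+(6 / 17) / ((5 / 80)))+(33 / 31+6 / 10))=2645862477083 / 15048084480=175.83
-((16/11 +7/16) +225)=-39933/176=-226.89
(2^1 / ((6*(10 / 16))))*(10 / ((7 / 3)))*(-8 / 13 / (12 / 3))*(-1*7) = 32 / 13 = 2.46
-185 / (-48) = 185 / 48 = 3.85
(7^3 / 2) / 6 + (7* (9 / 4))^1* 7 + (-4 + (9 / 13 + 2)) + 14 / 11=119089 / 858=138.80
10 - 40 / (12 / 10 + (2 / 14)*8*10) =1510 / 221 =6.83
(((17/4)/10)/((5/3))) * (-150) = -153/4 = -38.25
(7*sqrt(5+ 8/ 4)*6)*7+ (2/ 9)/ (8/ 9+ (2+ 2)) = 1/ 22+ 294*sqrt(7) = 777.90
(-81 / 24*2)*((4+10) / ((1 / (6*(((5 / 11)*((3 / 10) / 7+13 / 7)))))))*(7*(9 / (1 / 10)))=-3393495 / 11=-308499.55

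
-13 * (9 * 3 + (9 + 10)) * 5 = -2990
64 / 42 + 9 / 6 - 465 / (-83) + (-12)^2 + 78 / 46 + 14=13495711 / 80178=168.32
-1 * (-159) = 159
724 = 724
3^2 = 9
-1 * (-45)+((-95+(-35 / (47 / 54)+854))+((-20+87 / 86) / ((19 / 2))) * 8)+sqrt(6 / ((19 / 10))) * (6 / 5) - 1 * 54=695.93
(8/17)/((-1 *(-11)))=8/187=0.04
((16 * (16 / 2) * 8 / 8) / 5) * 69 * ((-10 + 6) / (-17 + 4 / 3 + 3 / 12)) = 423936 / 925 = 458.31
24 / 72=1 / 3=0.33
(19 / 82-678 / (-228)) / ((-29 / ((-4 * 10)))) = 99880 / 22591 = 4.42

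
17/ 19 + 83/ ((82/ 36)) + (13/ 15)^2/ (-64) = 418663549/ 11217600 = 37.32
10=10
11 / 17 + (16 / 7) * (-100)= -27123 / 119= -227.92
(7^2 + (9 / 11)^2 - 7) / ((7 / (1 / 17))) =5163 / 14399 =0.36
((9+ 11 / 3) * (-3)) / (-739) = 38 / 739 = 0.05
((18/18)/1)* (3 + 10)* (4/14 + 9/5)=949/35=27.11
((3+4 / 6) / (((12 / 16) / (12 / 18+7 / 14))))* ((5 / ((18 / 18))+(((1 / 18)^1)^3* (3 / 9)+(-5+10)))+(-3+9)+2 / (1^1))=24249533 / 236196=102.67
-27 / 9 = -3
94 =94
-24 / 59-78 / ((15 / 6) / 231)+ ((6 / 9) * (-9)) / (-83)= -176476482 / 24485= -7207.53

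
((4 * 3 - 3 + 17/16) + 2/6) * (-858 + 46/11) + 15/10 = -585727/66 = -8874.65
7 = 7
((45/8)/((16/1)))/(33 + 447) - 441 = -1806333/4096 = -441.00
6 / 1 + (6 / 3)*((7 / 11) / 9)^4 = 576362408 / 96059601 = 6.00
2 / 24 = 1 / 12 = 0.08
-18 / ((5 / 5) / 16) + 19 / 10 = -2861 / 10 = -286.10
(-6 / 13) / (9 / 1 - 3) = -1 / 13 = -0.08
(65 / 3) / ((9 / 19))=1235 / 27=45.74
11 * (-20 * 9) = -1980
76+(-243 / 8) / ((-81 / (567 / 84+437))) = 7757 / 32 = 242.41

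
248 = 248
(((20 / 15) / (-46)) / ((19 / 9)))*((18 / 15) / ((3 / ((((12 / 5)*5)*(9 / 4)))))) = -324 / 2185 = -0.15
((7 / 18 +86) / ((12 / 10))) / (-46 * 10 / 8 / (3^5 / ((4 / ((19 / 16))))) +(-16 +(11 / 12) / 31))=-41215275 / 9599519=-4.29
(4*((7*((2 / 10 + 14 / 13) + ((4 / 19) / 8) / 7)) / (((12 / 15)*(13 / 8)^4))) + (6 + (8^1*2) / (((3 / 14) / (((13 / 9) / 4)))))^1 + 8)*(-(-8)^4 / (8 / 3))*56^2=-228278778.82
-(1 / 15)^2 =-1 / 225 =-0.00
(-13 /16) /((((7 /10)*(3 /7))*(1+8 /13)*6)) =-845 /3024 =-0.28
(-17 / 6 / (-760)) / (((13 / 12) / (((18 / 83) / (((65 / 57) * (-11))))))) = -459 / 7714850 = -0.00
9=9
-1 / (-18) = 1 / 18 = 0.06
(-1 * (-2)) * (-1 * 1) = -2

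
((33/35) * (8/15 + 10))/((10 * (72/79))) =68651/63000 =1.09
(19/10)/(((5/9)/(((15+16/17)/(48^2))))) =5149/217600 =0.02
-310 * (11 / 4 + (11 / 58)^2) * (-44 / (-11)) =-3454.60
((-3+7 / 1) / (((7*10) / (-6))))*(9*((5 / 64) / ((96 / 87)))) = -783 / 3584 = -0.22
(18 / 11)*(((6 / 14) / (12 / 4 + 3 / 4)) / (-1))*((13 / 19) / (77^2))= -936 / 43370635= -0.00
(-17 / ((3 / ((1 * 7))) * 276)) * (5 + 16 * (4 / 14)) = -1139 / 828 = -1.38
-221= -221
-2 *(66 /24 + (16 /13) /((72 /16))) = -1415 /234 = -6.05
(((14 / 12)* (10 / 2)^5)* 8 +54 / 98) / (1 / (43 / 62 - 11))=-913254753 / 3038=-300610.52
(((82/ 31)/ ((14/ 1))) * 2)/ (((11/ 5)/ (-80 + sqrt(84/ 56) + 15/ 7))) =-223450/ 16709 + 205 * sqrt(6)/ 2387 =-13.16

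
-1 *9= -9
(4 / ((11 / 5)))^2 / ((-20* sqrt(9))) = -0.06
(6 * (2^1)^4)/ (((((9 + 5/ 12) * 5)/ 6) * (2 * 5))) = 3456/ 2825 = 1.22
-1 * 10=-10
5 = 5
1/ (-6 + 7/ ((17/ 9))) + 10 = 373/ 39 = 9.56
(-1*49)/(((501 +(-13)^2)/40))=-196/67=-2.93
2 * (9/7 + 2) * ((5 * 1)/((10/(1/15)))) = 23/105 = 0.22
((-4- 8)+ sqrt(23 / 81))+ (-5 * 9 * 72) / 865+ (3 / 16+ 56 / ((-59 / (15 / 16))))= -2686155 / 163312+ sqrt(23) / 9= -15.92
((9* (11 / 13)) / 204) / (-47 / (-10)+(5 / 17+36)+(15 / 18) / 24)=5940 / 6528509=0.00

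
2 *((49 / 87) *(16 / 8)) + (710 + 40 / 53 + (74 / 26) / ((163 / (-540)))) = 6874461902 / 9770709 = 703.58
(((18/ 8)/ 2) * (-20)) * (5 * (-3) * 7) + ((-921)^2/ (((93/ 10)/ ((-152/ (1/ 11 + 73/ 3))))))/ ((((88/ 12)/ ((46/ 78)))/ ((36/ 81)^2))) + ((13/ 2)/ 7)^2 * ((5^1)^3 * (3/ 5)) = -1887878717635/ 286489476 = -6589.70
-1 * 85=-85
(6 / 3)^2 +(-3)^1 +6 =7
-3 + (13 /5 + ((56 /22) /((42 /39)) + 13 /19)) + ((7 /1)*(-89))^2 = 405597572 /1045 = 388131.65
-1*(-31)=31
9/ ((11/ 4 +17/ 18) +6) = 324/ 349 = 0.93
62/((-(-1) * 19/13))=42.42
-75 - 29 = -104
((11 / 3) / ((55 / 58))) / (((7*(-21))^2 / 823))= 0.15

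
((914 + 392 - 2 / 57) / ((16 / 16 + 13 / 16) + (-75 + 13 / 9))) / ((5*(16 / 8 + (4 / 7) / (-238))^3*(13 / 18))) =-29043245205639 / 45926073376768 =-0.63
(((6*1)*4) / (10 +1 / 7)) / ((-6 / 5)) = -140 / 71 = -1.97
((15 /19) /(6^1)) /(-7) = -5 /266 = -0.02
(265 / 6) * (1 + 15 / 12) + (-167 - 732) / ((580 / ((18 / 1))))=2859 / 40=71.48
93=93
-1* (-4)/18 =2/9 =0.22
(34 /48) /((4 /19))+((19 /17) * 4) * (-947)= -4230.28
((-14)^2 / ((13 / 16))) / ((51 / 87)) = 90944 / 221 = 411.51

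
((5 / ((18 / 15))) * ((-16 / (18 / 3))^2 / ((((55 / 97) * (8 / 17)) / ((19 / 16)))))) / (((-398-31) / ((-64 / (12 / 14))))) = 8772680 / 382239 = 22.95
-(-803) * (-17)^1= -13651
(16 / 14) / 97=8 / 679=0.01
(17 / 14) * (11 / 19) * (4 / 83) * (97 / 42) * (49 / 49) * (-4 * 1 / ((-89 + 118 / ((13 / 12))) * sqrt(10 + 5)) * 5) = -943228 * sqrt(15) / 180123363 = -0.02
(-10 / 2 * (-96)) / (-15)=-32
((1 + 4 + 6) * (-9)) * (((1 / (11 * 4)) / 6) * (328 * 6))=-738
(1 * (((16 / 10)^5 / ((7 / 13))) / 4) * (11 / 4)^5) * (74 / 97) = 1239448496 / 2121875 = 584.13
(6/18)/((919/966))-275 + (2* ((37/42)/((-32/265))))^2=-25630311377/415005696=-61.76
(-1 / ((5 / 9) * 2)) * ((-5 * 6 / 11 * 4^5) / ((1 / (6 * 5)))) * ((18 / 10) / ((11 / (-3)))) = -4478976 / 121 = -37016.33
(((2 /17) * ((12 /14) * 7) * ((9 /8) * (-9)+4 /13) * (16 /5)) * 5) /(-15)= 8168 /1105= 7.39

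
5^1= 5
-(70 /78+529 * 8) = -165083 /39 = -4232.90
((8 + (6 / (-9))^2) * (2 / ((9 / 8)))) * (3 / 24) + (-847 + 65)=-63190 / 81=-780.12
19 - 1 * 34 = -15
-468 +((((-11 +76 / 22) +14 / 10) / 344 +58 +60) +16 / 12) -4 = -10009187 / 28380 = -352.68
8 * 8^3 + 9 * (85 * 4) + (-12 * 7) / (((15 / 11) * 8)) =71483 / 10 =7148.30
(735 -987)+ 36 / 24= -501 / 2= -250.50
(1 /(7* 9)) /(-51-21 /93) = -31 /100044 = -0.00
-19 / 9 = -2.11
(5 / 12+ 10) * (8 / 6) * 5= 69.44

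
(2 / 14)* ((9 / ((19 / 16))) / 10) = 72 / 665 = 0.11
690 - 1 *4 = 686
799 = 799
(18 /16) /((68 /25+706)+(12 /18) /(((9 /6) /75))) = 0.00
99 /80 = 1.24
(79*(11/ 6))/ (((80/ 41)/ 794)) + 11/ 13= 183883909/ 3120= 58937.15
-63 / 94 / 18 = -7 / 188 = -0.04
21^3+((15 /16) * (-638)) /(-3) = 75683 /8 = 9460.38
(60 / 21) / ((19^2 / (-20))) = -0.16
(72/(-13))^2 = 5184/169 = 30.67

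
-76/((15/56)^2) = -238336/225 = -1059.27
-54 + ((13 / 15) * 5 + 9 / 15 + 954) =13574 / 15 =904.93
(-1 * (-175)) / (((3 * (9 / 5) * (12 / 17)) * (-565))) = -2975 / 36612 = -0.08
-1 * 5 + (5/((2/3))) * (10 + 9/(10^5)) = 2800027/40000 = 70.00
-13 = -13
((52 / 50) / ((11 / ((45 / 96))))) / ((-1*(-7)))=39 / 6160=0.01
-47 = -47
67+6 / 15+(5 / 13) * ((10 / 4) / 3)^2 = 158341 / 2340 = 67.67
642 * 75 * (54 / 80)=130005 / 4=32501.25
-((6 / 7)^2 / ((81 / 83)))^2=-110224 / 194481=-0.57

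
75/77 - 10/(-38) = 1.24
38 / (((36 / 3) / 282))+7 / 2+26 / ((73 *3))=896.62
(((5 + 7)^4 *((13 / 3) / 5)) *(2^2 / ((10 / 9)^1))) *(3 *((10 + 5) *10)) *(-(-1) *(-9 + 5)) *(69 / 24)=-334803456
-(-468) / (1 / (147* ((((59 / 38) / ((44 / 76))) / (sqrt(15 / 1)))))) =676494* sqrt(15) / 55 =47637.27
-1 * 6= -6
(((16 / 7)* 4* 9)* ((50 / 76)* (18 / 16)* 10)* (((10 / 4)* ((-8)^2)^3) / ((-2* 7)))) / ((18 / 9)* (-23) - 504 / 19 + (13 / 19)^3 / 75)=718626816000000 / 1828050497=393111.03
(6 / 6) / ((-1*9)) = -1 / 9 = -0.11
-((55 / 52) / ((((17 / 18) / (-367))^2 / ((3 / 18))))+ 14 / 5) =-1000171021 / 37570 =-26621.53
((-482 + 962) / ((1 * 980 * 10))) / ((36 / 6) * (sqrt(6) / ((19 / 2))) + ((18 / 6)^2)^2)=0.00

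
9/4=2.25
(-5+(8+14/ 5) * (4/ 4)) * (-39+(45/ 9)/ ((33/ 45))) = -10266/ 55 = -186.65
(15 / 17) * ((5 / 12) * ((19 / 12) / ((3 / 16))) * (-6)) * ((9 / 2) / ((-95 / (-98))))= -1470 / 17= -86.47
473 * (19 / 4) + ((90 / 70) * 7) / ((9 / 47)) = 9175 / 4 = 2293.75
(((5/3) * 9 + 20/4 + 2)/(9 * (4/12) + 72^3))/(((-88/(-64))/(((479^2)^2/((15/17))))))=14318942914832/5598765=2557518.12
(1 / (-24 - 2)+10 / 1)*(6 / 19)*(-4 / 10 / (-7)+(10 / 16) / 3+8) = 256891 / 9880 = 26.00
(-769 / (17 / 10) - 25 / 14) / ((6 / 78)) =-1405105 / 238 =-5903.80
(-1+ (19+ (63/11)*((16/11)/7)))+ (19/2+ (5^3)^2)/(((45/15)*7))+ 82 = 204657/242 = 845.69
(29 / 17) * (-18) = -522 / 17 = -30.71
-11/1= -11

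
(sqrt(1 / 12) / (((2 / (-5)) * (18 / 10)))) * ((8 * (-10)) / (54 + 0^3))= 250 * sqrt(3) / 729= 0.59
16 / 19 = 0.84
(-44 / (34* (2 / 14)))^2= 82.06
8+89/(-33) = 175/33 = 5.30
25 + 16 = 41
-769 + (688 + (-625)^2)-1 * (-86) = 390630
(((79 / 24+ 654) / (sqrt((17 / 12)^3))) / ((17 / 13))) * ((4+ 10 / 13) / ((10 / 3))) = 293415 * sqrt(51) / 4913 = 426.50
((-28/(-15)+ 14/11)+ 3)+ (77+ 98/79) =1099892/13035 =84.38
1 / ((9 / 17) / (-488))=-8296 / 9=-921.78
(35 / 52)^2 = 1225 / 2704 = 0.45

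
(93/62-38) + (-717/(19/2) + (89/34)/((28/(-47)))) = -2104857/18088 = -116.37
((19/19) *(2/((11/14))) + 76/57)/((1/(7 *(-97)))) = -86912/33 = -2633.70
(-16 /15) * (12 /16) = -4 /5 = -0.80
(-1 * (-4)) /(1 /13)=52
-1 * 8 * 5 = -40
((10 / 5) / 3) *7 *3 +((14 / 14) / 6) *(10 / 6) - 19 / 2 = 43 / 9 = 4.78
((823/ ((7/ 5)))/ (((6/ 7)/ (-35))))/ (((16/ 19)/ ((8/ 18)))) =-2736475/ 216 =-12668.87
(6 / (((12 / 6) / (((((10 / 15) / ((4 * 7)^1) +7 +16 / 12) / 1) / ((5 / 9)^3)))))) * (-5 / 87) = -85293 / 10150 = -8.40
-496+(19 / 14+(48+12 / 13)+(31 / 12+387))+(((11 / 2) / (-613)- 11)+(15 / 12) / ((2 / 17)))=-75669085 / 1338792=-56.52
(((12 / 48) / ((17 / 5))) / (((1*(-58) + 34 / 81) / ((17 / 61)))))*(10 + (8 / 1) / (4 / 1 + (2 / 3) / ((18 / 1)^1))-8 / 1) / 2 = -87885 / 124043744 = -0.00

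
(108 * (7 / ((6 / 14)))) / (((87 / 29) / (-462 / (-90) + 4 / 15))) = 15876 / 5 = 3175.20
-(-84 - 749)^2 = -693889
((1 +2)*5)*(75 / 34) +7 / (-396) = 222631 / 6732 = 33.07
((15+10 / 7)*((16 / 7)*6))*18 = 198720 / 49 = 4055.51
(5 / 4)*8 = 10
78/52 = 3/2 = 1.50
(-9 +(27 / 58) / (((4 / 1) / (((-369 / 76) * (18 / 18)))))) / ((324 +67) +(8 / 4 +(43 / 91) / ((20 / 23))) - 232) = -0.06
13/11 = 1.18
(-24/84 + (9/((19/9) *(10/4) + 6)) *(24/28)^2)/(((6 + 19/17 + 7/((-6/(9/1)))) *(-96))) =221/238728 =0.00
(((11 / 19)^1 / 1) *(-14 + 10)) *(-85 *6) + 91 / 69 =1182.37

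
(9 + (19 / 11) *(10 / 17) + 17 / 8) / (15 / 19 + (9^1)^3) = 345097 / 20743536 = 0.02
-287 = -287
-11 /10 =-1.10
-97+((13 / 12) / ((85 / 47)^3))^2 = -5266202746859399 / 54309530250000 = -96.97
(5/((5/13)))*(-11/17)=-143/17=-8.41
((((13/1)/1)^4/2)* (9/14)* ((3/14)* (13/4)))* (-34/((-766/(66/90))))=624886119/3002720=208.11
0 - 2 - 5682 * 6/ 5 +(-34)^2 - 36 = -28502/ 5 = -5700.40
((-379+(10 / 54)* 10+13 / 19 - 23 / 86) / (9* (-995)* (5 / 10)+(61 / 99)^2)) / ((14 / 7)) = 6033290505 / 143400678242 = 0.04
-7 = -7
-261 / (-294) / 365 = 87 / 35770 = 0.00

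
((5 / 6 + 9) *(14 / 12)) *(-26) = -5369 / 18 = -298.28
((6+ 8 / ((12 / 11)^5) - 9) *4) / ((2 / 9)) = 67739 / 1728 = 39.20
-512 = -512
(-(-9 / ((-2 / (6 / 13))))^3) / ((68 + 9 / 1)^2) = -19683 / 13026013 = -0.00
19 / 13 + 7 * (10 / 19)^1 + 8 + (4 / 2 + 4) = 4729 / 247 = 19.15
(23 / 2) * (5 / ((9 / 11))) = 1265 / 18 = 70.28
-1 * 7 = -7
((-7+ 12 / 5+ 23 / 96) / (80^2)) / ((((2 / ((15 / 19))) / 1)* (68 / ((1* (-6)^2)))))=-18837 / 132300800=-0.00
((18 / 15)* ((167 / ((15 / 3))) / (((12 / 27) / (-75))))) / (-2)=13527 / 4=3381.75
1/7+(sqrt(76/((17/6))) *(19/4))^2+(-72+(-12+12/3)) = 125033/238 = 525.35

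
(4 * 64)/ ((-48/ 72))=-384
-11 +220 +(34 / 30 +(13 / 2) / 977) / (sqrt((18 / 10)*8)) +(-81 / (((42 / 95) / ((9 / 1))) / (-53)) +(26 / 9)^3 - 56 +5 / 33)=33413*sqrt(10) / 351720 +9831187007 / 112266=87570.78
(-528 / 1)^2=278784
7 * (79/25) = 553/25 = 22.12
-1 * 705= -705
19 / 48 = 0.40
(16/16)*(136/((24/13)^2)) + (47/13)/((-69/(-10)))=40.43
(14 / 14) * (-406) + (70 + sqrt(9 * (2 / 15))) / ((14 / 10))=-356 + sqrt(30) / 7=-355.22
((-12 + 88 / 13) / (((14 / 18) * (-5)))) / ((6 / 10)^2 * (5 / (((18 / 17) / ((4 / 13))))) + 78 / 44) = 0.59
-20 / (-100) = 0.20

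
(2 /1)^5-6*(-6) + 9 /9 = 69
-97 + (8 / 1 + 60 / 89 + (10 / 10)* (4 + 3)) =-7238 / 89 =-81.33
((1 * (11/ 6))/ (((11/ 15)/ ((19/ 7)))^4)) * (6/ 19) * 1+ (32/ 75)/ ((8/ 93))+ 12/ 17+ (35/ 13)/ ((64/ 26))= 5016208246561/ 43461941600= 115.42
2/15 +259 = 3887/15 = 259.13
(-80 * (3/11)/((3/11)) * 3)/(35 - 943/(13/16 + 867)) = -3332400/470887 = -7.08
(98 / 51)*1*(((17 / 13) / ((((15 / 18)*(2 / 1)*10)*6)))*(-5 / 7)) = -7 / 390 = -0.02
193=193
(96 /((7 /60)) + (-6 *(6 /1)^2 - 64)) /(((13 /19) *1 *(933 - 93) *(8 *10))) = 361 /30576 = 0.01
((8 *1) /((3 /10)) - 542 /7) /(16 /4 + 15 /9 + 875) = -533 /9247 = -0.06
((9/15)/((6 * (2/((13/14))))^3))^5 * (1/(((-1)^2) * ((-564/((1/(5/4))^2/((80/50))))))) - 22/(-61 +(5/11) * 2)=10517619439063817185589815207388790009623/28727877889343732064864595221676032000000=0.37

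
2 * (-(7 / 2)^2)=-49 / 2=-24.50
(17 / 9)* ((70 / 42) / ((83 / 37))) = 3145 / 2241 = 1.40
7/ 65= 0.11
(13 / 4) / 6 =0.54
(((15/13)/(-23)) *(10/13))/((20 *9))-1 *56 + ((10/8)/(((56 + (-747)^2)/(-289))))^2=-130159246997257243/2324263387012944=-56.00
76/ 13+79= 84.85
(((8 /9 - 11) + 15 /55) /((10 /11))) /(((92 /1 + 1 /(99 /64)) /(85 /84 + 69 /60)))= -1216039 /4815300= -0.25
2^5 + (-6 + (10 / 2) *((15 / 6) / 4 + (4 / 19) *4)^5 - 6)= 4380101627355 / 81136812032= 53.98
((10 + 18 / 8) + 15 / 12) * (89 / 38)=2403 / 76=31.62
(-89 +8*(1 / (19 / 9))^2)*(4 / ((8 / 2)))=-31481 / 361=-87.20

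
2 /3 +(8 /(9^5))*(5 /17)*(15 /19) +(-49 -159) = -1318144066 /6357609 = -207.33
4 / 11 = 0.36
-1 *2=-2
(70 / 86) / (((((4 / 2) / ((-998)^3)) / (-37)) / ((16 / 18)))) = 5148982118560 / 387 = 13304863355.45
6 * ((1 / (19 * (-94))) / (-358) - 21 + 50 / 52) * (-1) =499681683 / 4156022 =120.23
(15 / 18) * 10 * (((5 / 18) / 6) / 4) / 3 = 125 / 3888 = 0.03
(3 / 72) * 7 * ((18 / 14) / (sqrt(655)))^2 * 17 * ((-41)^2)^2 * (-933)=-1210123670967 / 36680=-32991375.98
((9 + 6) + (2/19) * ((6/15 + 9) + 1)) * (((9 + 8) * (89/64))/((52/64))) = 2313377/4940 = 468.29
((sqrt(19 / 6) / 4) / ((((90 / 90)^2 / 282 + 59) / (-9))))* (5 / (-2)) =2115* sqrt(114) / 133112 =0.17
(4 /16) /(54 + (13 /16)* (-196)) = -1 /421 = -0.00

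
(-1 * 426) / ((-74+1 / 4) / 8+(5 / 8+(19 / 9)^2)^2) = -178879104 / 6972859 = -25.65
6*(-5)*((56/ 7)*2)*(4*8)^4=-503316480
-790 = -790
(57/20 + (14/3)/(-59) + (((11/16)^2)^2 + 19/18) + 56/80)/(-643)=-826467119/111880765440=-0.01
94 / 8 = 11.75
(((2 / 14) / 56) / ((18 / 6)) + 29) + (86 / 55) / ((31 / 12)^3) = 56055976033 / 1926881880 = 29.09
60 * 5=300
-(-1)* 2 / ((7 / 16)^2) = 512 / 49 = 10.45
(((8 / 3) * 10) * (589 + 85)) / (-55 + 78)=53920 / 69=781.45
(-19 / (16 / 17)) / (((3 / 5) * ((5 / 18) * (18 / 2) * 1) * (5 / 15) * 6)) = -323 / 48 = -6.73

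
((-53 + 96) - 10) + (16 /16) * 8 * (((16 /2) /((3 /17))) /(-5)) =-593 /15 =-39.53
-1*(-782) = 782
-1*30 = -30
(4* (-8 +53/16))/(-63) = 25/84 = 0.30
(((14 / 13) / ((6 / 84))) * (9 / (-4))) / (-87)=0.39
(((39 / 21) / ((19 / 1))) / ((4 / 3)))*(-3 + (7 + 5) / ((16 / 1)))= -351 / 2128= -0.16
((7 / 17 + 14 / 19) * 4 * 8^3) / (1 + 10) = 759808 / 3553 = 213.85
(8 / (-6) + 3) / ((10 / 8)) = 4 / 3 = 1.33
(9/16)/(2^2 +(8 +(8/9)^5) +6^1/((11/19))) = 0.02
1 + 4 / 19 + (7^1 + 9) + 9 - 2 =460 / 19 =24.21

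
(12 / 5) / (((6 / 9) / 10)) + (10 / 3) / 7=766 / 21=36.48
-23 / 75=-0.31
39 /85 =0.46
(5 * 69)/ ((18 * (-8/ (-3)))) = 115/ 16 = 7.19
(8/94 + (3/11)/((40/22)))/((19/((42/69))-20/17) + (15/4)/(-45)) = 78897/10052125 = 0.01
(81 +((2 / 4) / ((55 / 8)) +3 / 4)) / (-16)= -18001 / 3520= -5.11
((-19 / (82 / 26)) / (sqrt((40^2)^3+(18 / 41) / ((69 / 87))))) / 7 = -247 *sqrt(3642363904492246) / 1108545536149814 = -0.00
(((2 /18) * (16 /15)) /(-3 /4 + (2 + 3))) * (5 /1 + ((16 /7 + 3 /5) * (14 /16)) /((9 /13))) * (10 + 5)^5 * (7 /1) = 21791000 /17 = 1281823.53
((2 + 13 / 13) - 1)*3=6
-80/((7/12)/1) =-137.14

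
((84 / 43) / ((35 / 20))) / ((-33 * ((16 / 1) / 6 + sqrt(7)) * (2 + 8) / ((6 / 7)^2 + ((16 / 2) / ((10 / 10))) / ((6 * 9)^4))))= -1224441632 / 20528680095 + 153055204 * sqrt(7) / 6842893365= -0.00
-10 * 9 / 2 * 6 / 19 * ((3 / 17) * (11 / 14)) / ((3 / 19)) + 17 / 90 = -131627 / 10710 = -12.29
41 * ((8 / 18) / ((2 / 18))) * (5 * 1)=820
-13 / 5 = -2.60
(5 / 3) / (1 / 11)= 55 / 3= 18.33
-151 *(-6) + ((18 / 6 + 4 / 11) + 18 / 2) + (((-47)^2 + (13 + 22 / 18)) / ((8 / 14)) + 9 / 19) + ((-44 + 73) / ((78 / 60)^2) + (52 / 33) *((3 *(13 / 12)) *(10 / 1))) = 6202457011 / 1271556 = 4877.85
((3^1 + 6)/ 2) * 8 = 36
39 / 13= 3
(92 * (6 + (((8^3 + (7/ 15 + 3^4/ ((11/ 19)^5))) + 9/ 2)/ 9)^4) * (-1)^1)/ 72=-120891895987407949629115651432576489321463/ 64354847410251832292961955380000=-1878520435.56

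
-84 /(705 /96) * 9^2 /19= -217728 /4465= -48.76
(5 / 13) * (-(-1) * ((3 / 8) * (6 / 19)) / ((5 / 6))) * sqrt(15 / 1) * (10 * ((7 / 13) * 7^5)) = 15882615 * sqrt(15) / 3211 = 19156.99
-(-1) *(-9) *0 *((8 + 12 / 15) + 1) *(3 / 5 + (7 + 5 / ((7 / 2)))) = 0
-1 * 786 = -786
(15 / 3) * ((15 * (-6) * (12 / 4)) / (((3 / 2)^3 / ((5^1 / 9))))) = -2000 / 9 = -222.22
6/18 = 1/3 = 0.33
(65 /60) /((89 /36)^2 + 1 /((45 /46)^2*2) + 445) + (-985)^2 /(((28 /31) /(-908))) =-33302032091077675 /34143557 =-975353332.14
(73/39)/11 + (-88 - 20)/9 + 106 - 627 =-228584/429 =-532.83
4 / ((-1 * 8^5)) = -1 / 8192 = -0.00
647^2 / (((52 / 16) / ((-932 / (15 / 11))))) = -17166317872 / 195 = -88032399.34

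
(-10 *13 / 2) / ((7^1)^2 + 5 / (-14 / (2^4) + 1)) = -65 / 89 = -0.73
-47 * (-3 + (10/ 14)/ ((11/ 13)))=7802/ 77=101.32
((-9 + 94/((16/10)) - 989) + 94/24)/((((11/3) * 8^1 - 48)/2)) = 1403/14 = 100.21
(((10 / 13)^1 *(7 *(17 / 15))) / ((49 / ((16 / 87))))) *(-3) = -544 / 7917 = -0.07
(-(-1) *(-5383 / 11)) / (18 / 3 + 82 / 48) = -63.49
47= 47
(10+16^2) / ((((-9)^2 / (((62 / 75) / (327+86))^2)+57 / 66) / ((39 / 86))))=219327108 / 36759433365899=0.00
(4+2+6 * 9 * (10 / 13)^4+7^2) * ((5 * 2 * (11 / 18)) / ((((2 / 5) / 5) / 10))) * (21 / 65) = 18239.84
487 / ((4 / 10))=2435 / 2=1217.50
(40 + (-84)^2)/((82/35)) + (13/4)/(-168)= 83448427/27552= 3028.76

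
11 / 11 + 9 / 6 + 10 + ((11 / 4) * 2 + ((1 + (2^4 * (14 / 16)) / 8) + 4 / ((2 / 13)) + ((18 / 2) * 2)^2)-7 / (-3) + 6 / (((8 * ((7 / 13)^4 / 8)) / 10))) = 31313197 / 28812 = 1086.81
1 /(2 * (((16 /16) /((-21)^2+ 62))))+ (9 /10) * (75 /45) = 253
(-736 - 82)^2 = 669124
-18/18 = -1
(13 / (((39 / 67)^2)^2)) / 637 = 20151121 / 113358609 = 0.18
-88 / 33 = -8 / 3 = -2.67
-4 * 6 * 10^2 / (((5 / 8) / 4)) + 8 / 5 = -76792 / 5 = -15358.40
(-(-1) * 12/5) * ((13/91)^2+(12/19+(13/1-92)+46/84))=-869186/4655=-186.72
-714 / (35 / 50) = -1020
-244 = -244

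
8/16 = 1/2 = 0.50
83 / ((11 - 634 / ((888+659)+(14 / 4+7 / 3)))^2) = 7204938587 / 9738334489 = 0.74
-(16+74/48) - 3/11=-4703/264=-17.81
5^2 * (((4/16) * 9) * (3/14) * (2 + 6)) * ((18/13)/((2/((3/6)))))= 6075/182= 33.38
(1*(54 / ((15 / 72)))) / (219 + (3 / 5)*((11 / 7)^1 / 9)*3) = 2268 / 1919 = 1.18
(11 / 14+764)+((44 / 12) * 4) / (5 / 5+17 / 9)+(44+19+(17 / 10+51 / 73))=27743203 / 33215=835.26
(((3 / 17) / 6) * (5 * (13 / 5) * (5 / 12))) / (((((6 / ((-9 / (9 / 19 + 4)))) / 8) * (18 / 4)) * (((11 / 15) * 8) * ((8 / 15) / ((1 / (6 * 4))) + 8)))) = -475 / 610368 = -0.00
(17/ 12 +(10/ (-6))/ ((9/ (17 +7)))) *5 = -545/ 36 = -15.14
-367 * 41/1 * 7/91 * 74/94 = -556739/611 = -911.19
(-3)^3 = -27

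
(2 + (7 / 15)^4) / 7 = 103651 / 354375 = 0.29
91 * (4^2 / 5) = 291.20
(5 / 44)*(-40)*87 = -4350 / 11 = -395.45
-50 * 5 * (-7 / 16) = 875 / 8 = 109.38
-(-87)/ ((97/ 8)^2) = 5568/ 9409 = 0.59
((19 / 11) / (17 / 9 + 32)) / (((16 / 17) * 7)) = 2907 / 375760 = 0.01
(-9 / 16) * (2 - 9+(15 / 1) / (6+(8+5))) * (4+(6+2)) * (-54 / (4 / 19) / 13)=-43011 / 52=-827.13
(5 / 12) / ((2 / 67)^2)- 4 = 463.60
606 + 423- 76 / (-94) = 48401 / 47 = 1029.81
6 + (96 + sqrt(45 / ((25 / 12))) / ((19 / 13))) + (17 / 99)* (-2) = 104.84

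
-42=-42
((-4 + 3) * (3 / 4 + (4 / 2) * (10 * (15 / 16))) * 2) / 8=-39 / 8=-4.88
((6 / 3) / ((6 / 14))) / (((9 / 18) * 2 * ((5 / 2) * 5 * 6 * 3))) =14 / 675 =0.02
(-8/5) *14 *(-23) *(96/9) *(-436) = -35940352/15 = -2396023.47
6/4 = 3/2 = 1.50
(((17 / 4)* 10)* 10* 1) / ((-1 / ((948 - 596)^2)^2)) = -6524685516800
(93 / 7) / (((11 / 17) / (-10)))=-15810 / 77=-205.32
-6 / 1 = -6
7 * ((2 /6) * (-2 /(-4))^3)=7 /24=0.29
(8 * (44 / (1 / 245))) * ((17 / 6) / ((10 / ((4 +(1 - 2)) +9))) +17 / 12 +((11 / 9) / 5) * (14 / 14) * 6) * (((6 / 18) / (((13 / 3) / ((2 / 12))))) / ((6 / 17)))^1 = 531454 / 27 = 19683.48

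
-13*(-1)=13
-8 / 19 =-0.42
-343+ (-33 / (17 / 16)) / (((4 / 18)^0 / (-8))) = -1607 / 17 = -94.53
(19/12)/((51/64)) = 304/153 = 1.99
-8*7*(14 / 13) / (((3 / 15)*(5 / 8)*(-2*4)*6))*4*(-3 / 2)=-784 / 13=-60.31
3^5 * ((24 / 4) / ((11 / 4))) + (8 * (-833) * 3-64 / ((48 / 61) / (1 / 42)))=-13488382 / 693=-19463.75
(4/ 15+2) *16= 544/ 15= 36.27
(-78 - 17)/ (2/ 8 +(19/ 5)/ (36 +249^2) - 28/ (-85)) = -2003795100/ 12222581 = -163.94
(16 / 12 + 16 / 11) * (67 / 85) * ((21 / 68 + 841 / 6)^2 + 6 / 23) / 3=115047488431 / 7959060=14454.91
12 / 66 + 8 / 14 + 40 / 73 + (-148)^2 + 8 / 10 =615670974 / 28105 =21906.10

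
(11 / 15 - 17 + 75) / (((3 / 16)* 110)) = 7048 / 2475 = 2.85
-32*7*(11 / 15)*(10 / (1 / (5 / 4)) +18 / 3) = -45584 / 15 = -3038.93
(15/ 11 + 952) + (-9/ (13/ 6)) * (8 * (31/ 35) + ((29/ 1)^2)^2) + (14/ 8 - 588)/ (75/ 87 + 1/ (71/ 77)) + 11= -235689638673959/ 80240160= -2937302.70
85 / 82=1.04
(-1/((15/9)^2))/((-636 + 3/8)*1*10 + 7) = 36/634925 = 0.00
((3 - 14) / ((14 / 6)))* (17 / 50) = -561 / 350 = -1.60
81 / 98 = 0.83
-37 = -37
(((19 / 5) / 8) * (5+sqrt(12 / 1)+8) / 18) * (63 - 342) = -7657 / 80 - 589 * sqrt(3) / 40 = -121.22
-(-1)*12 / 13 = 12 / 13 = 0.92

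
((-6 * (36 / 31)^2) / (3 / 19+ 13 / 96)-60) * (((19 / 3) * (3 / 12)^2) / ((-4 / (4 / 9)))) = 71299913 / 18508860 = 3.85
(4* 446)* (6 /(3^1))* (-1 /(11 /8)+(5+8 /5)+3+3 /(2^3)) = 1814774 /55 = 32995.89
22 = 22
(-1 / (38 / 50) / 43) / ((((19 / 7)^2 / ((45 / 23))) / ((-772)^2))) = -32853618000 / 6783551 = -4843.13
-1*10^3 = -1000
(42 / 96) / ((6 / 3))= 7 / 32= 0.22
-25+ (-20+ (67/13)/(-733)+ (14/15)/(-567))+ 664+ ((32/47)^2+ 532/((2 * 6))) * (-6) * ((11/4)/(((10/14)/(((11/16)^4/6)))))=778327720546617275/1340877916864512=580.46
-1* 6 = -6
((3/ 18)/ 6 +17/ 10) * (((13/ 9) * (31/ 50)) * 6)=125333/ 13500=9.28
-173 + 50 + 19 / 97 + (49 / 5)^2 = -64903 / 2425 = -26.76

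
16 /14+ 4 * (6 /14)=20 /7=2.86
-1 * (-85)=85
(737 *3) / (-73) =-2211 / 73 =-30.29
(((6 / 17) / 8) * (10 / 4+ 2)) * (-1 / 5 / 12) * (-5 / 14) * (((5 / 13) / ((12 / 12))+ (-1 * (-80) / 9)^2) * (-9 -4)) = -83605 / 68544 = -1.22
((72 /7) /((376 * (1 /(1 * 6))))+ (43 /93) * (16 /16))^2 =367450561 /936176409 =0.39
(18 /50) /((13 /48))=432 /325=1.33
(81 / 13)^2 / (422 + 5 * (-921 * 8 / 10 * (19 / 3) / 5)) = -405 / 44278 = -0.01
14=14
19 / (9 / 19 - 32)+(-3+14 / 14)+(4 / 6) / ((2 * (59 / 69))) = -78204 / 35341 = -2.21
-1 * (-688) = 688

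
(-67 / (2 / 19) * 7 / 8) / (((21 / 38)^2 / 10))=-2297765 / 126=-18236.23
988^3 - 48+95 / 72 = 69438976223 / 72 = 964430225.32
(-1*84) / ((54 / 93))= -434 / 3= -144.67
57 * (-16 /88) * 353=-40242 /11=-3658.36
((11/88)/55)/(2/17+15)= 17/113080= 0.00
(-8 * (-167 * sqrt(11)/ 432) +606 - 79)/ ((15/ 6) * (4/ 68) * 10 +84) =2839 * sqrt(11)/ 78462 +8959/ 1453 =6.29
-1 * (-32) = 32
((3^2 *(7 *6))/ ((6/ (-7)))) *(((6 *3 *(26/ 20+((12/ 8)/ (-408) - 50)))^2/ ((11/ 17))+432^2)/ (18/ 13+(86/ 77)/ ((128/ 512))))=-16502367011098059/ 159337600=-103568567.69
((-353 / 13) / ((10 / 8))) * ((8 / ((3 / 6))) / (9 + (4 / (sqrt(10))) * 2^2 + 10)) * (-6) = 86.68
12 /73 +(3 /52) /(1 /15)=3909 /3796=1.03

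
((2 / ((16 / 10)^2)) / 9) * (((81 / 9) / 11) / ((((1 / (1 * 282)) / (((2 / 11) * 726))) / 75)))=793125 / 4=198281.25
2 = 2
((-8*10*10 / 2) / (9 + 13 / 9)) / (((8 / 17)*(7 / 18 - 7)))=4050 / 329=12.31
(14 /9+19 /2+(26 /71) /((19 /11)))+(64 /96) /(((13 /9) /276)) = 43767779 /315666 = 138.65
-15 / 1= -15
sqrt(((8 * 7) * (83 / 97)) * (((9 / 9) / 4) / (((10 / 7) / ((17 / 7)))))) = sqrt(4790345) / 485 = 4.51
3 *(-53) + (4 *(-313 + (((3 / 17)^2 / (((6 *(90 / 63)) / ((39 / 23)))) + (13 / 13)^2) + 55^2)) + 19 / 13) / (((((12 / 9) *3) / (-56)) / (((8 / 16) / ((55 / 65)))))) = -32883248819 / 365585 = -89946.93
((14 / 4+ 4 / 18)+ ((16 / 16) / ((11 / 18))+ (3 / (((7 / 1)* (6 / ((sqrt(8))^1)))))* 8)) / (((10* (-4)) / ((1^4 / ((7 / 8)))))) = -1061 / 6930 - 8* sqrt(2) / 245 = -0.20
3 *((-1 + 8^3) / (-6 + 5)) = -1533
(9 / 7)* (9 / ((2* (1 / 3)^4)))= 6561 / 14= 468.64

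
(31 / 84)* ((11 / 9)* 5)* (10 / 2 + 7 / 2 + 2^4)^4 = 1404140815 / 1728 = 812581.49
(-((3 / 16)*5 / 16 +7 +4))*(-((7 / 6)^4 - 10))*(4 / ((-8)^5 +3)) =29892529 / 2717660160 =0.01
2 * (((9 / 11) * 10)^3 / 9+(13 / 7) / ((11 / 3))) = 1143438 / 9317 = 122.73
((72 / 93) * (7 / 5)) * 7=1176 / 155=7.59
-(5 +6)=-11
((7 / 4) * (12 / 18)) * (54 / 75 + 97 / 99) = 29449 / 14850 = 1.98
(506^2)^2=65554433296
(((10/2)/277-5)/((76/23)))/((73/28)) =-222180/384199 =-0.58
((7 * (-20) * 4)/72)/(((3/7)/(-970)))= 475300/27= 17603.70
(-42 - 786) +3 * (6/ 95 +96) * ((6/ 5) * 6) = 592308/ 475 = 1246.96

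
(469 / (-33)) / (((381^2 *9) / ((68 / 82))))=-15946 / 1767625497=-0.00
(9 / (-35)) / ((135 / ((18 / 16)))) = -3 / 1400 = -0.00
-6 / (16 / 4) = -3 / 2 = -1.50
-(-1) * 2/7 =2/7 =0.29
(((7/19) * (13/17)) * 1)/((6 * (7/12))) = 26/323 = 0.08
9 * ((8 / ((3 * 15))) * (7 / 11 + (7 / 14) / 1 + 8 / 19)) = 2604 / 1045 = 2.49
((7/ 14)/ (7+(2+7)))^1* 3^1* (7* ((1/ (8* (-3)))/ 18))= -7/ 4608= -0.00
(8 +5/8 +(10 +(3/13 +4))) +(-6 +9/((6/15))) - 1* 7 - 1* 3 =3053/104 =29.36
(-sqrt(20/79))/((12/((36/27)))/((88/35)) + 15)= -176 *sqrt(395)/129165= -0.03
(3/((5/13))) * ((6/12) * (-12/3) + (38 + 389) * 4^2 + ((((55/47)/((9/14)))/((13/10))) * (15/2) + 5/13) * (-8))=2471950/47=52594.68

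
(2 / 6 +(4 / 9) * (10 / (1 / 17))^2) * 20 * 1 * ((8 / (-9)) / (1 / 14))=-258950720 / 81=-3196922.47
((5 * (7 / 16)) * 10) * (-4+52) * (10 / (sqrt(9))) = 3500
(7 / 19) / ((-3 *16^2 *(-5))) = 7 / 72960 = 0.00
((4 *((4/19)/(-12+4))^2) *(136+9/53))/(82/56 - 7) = -202076/2965615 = -0.07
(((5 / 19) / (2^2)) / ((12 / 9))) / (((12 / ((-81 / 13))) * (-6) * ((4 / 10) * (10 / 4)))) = 135 / 31616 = 0.00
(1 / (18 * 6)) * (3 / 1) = 1 / 36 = 0.03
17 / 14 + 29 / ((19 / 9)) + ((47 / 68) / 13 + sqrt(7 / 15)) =sqrt(105) / 15 + 1764085 / 117572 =15.69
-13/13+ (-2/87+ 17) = 1390/87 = 15.98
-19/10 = -1.90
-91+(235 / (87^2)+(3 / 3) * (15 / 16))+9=-9813233 / 121104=-81.03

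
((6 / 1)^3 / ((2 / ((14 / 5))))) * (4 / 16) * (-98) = -37044 / 5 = -7408.80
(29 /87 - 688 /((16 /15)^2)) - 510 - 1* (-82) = -49553 /48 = -1032.35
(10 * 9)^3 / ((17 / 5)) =3645000 / 17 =214411.76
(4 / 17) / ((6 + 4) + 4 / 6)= 3 / 136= 0.02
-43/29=-1.48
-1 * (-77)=77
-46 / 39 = -1.18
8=8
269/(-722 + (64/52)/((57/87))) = -0.37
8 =8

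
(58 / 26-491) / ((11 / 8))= -50832 / 143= -355.47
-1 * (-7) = 7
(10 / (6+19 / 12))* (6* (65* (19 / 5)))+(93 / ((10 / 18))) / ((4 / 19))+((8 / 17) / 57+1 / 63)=2749.46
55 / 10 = 11 / 2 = 5.50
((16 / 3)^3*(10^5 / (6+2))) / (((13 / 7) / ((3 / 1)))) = 358400000 / 117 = 3063247.86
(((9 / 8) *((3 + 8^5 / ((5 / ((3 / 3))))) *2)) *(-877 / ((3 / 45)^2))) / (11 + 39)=-2328805971 / 40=-58220149.28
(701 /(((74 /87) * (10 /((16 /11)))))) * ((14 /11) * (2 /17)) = 6830544 /380545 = 17.95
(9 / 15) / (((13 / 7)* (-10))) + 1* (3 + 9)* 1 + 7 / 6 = 12806 / 975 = 13.13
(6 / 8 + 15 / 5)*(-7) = -105 / 4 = -26.25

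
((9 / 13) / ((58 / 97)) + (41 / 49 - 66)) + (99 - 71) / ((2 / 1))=-1847501 / 36946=-50.01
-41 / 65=-0.63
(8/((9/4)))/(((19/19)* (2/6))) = 32/3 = 10.67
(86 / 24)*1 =43 / 12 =3.58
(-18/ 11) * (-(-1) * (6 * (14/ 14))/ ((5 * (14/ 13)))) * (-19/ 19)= 702/ 385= 1.82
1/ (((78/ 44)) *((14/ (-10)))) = -110/ 273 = -0.40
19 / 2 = 9.50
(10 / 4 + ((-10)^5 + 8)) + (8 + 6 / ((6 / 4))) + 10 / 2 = -199945 / 2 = -99972.50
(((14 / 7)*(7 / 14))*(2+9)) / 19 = 0.58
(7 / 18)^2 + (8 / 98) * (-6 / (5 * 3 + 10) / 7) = 412399 / 2778300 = 0.15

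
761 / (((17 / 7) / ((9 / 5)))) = 47943 / 85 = 564.04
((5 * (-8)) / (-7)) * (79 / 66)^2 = 62410 / 7623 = 8.19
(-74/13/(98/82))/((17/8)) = -24272/10829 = -2.24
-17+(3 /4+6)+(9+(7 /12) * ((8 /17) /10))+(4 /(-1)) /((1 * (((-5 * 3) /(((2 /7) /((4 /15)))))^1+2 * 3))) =-737 /1020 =-0.72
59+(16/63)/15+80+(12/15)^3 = 3296371/23625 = 139.53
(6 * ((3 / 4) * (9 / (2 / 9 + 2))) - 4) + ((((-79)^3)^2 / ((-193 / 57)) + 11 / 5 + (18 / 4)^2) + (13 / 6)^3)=-7482231876054059 / 104220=-71792668164.02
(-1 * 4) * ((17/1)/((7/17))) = -1156/7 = -165.14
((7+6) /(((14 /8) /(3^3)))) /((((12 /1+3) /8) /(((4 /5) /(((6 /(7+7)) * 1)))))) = 4992 /25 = 199.68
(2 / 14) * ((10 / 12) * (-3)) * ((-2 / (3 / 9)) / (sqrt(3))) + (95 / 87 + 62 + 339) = 5 * sqrt(3) / 7 + 34982 / 87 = 403.33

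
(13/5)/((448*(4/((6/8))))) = 0.00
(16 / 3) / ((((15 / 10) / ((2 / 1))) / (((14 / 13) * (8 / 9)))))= 6.81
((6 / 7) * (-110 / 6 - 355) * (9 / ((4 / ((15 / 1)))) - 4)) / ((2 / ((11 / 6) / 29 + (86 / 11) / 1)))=-35902300 / 957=-37515.46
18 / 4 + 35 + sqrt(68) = 2 * sqrt(17) + 79 / 2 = 47.75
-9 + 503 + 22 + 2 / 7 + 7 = 3663 / 7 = 523.29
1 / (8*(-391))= -1 / 3128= -0.00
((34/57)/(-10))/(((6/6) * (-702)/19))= 17/10530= 0.00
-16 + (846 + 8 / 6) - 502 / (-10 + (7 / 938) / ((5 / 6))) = 8851928 / 10041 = 881.58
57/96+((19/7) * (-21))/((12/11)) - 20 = -2293/32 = -71.66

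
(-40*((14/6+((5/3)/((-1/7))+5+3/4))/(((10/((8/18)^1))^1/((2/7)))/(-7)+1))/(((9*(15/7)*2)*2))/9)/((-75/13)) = 7826/2241675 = 0.00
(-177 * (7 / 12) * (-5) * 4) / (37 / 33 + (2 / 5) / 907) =309037575 / 167861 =1841.03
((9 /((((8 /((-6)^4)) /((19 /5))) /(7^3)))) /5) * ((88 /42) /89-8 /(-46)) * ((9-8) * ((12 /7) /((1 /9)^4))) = 844086032.00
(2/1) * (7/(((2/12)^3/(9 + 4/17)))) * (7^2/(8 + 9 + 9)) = 11631816/221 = 52632.65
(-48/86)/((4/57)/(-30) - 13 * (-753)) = -20520/359892499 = -0.00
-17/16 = -1.06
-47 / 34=-1.38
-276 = -276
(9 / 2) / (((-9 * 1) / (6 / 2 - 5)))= 1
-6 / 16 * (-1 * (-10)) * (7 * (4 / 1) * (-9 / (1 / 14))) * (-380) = -5027400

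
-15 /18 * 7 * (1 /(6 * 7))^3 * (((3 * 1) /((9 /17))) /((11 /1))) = -85 /2095632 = -0.00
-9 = -9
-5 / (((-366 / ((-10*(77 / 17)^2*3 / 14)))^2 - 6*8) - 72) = 89676125 / 909100436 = 0.10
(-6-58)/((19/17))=-1088/19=-57.26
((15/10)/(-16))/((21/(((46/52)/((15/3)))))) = -23/29120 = -0.00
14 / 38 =7 / 19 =0.37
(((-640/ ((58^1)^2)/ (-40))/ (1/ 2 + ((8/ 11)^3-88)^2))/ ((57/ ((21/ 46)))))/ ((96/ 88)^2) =1500512167/ 359877336294727476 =0.00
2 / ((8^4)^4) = 1 / 140737488355328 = 0.00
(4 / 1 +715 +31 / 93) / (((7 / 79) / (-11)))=-1875302 / 21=-89300.10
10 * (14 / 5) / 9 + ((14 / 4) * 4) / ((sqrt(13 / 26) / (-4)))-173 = -1529 / 9-56 * sqrt(2) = -249.08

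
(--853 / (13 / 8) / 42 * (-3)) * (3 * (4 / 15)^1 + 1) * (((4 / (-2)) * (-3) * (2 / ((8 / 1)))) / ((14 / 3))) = -69093 / 3185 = -21.69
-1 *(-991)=991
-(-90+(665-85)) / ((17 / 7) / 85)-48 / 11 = -188698 / 11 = -17154.36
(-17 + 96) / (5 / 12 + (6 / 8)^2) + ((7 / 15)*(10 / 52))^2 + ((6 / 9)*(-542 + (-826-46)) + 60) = -229323937 / 285948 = -801.98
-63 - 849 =-912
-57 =-57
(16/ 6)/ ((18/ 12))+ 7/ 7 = 25/ 9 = 2.78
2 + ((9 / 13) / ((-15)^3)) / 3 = 29249 / 14625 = 2.00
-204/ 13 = -15.69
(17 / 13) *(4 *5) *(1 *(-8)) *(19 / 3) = -51680 / 39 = -1325.13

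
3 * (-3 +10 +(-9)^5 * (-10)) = 1771491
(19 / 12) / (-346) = -19 / 4152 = -0.00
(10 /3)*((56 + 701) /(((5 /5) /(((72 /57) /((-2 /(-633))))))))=19167240 /19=1008802.11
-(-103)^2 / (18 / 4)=-21218 / 9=-2357.56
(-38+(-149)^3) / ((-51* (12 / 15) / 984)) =1356274670 / 17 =79780862.94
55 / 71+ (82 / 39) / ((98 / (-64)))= -0.60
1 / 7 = 0.14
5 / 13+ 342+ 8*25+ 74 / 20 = 70991 / 130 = 546.08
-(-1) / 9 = 1 / 9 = 0.11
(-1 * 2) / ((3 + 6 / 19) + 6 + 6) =-38 / 291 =-0.13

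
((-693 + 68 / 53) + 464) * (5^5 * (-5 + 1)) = 2846462.26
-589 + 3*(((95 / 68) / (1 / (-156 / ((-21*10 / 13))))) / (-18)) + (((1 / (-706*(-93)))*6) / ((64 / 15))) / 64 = -9460948709141 / 16001642496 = -591.25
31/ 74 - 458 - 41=-36895/ 74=-498.58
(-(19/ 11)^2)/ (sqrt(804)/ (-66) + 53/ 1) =-57399/ 1019600-361 * sqrt(201)/ 11215600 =-0.06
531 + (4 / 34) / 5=45137 / 85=531.02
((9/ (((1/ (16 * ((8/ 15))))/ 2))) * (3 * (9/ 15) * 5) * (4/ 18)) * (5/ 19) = 1536/ 19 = 80.84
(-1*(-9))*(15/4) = 135/4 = 33.75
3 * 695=2085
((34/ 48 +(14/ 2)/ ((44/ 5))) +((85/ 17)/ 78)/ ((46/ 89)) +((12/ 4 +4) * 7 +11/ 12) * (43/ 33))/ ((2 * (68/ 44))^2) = 173669815/ 24886368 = 6.98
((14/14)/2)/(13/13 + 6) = 1/14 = 0.07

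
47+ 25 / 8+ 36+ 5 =729 / 8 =91.12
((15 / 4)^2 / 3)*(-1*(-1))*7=525 / 16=32.81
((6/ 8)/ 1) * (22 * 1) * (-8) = -132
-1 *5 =-5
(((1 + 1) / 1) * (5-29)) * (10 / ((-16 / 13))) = 390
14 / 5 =2.80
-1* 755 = -755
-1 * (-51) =51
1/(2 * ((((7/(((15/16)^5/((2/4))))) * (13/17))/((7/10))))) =2581875/27262976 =0.09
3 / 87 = 1 / 29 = 0.03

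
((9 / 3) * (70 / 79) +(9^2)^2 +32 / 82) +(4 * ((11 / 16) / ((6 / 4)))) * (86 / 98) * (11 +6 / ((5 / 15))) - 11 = 6284674619 / 952266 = 6599.70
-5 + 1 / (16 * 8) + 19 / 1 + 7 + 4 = 3201 / 128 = 25.01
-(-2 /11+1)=-9 /11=-0.82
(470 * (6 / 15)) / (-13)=-188 / 13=-14.46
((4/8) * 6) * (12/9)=4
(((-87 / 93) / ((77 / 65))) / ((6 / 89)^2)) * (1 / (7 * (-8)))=14931085 / 4812192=3.10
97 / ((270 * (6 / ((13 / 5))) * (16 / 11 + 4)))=13871 / 486000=0.03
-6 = -6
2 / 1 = 2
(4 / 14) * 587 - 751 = -4083 / 7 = -583.29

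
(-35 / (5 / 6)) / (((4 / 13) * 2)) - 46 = -457 / 4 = -114.25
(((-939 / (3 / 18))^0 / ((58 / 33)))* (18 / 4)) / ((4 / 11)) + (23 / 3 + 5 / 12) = 21053 / 1392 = 15.12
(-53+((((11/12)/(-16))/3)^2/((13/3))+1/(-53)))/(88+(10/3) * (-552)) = 4039919347/133498699776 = 0.03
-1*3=-3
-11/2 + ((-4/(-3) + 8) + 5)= 53/6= 8.83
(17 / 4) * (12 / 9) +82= 263 / 3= 87.67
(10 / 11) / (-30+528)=5 / 2739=0.00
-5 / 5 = -1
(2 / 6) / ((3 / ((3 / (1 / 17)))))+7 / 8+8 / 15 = 283 / 40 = 7.08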